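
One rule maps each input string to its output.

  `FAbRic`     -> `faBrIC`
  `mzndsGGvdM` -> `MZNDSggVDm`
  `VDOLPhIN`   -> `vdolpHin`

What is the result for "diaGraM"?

The pattern: flip the case of every letter.
"diaGraM" → "DIAgRAm".

DIAgRAm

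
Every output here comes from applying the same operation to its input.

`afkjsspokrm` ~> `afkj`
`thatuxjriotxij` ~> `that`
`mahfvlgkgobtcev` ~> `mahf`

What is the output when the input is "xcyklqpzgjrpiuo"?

Each output is the input with this applied: keep only the first 4 characters.
For "xcyklqpzgjrpiuo" the result is "xcyk".

xcyk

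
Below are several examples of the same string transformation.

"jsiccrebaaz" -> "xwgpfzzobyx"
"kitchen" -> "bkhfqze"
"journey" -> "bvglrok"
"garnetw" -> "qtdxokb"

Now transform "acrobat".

The rule is to shift every letter 3 places backward in the alphabet (wrapping around), then move the last 2 characters to the front (rotate right by 2).
Working it through for "acrobat": intermediate "xzolyxq", final "xqxzoly".

xqxzoly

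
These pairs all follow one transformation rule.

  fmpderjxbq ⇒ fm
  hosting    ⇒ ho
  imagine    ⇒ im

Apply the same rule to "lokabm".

lo

In each case the input is transformed by: keep only the first 2 characters.
Applying that to "lokabm" gives "lo".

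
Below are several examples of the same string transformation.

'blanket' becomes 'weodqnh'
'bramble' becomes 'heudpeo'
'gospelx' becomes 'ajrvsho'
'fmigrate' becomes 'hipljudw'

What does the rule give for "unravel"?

The rule is to move the last character to the front, then shift every letter 3 places forward in the alphabet (wrapping around).
Starting from "unravel": after the first operation, "lunrave"; after the second, "oxqudyh".

oxqudyh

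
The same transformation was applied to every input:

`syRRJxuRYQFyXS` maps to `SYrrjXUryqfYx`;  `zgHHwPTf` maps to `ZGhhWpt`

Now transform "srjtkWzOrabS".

SRJTKwZoRAB

The pattern: delete the last character, then flip the case of every letter.
For "srjtkWzOrabS", step one produces "srjtkWzOrab"; step two turns that into "SRJTKwZoRAB".
(Check on "syRRJxuRYQFyXS": → "syRRJxuRYQFyX" → "SYrrjXUryqfYx" ✓)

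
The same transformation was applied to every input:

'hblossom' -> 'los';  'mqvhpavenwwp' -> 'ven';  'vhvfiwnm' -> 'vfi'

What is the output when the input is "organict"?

The rule is to delete the last 3 characters, then keep only the last 3 characters.
On "organict": the first step gives "organ", and the second then gives "gan".

gan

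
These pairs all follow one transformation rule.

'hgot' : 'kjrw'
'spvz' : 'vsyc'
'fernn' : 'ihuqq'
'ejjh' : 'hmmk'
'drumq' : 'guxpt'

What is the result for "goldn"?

What's happening: shift every letter 3 places forward in the alphabet (wrapping around).
Doing the same to "goldn": "jrogq".

jrogq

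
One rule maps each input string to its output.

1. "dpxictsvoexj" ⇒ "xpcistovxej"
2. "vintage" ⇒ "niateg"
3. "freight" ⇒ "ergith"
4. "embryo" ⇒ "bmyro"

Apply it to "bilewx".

What's happening: delete the first character, then swap each adjacent pair of characters (1↔2, 3↔4, ...).
For "bilewx" the result is "liwex".
(Check on "dpxictsvoexj": → "pxictsvoexj" → "xpcistovxej" ✓)

liwex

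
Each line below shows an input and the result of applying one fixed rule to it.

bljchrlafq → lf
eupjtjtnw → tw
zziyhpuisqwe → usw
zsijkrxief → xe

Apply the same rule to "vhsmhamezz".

In each case the input is transformed by: keep every other character starting from the first (positions 1st, 3rd, 5th, ...), then delete the first 3 characters.
On "vhsmhamezz": the first step gives "vshmz", and the second then gives "mz".

mz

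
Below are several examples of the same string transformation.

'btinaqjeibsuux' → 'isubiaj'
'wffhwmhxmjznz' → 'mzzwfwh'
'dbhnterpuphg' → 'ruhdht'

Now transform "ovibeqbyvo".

The rule is to keep every other character starting from the first (positions 1st, 3rd, 5th, ...), then move the last 3 characters to the front (rotate right by 3).
"ovibeqbyvo" → "ebvoi".

ebvoi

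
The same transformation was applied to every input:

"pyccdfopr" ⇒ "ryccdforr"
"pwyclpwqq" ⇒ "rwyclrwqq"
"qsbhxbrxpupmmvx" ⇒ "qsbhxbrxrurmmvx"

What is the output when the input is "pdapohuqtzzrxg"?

Each output is the input with this applied: replace every "p" with "r".
On "pdapohuqtzzrxg" that produces "rdarohuqtzzrxg".

rdarohuqtzzrxg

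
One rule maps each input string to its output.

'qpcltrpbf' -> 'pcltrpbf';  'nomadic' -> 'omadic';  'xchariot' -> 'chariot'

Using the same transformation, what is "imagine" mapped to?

magine

Each output is the input with this applied: delete the first character.
So "imagine" becomes "magine".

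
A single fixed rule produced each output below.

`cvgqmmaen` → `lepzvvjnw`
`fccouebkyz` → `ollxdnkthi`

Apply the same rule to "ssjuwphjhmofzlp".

The pattern: shift every letter 9 places forward in the alphabet (wrapping around).
Applying that to "ssjuwphjhmofzlp" gives "bbsdfyqsqvxoiuy".

bbsdfyqsqvxoiuy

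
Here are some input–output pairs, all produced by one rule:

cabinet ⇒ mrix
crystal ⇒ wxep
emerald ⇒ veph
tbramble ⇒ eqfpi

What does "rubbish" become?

In each case the input is transformed by: shift every letter 4 places forward in the alphabet (wrapping around), then delete the first 3 characters.
On "rubbish" that produces "fmwl".
(Check on "crystal": → "gvcwxep" → "wxep" ✓)

fmwl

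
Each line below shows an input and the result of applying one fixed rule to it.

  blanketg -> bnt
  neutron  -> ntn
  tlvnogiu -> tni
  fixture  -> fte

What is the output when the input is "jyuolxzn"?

In each case the input is transformed by: keep one character in every 3, starting at position 1 (positions 1st, 4th, 7th, ...).
So "jyuolxzn" becomes "joz".

joz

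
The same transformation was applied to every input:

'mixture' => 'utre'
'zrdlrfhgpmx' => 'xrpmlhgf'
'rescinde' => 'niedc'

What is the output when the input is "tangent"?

Rule — delete the first 3 characters, then sort the characters into reverse alphabetical order.
Starting from "tangent": after the first operation, "gent"; after the second, "tnge".

tnge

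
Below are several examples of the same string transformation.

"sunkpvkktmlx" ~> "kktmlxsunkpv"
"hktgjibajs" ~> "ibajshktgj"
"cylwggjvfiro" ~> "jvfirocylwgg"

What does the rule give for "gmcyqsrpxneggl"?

pxnegglgmcyqsr

The pattern: swap the front and back halves of the string.
Applying that to "gmcyqsrpxneggl" gives "pxnegglgmcyqsr".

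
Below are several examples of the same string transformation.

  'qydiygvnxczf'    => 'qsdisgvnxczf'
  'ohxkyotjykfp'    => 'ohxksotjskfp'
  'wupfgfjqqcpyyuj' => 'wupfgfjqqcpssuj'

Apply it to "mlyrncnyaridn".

mlsrncnsaridn

What's happening: replace every "y" with "s".
Doing the same to "mlyrncnyaridn": "mlsrncnsaridn".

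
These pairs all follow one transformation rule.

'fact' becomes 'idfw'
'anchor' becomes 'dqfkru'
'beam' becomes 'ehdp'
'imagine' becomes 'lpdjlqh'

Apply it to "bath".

edwk

The transformation: shift every letter 3 places forward in the alphabet (wrapping around).
On "bath" that produces "edwk".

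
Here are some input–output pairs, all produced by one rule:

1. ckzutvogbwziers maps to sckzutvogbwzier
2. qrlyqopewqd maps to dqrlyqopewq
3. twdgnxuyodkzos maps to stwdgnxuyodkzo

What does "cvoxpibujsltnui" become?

icvoxpibujsltnu

What's happening: move the last character to the front.
For "cvoxpibujsltnui" the result is "icvoxpibujsltnu".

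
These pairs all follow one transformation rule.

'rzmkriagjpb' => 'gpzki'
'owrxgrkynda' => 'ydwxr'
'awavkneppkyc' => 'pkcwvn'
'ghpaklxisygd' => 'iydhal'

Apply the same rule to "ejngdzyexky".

ekjgz

In each case the input is transformed by: keep every other character starting from the second (positions 2nd, 4th, 6th, ...), then move the first 3 characters to the end (rotate left by 3).
Starting from "ejngdzyexky": after the first operation, "jgzek"; after the second, "ekjgz".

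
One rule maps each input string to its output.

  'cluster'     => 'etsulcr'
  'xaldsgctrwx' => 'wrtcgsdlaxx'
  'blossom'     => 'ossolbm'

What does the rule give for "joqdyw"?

Each output is the input with this applied: reverse the string, then move the first character to the end.
Starting from "joqdyw": after the first operation, "wydqoj"; after the second, "ydqojw".

ydqojw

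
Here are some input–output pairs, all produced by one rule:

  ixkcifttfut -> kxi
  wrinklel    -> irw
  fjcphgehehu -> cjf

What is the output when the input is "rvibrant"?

The rule is to reverse the string, then keep only the last 3 characters.
For "rvibrant", step one produces "tnarbivr"; step two turns that into "ivr".

ivr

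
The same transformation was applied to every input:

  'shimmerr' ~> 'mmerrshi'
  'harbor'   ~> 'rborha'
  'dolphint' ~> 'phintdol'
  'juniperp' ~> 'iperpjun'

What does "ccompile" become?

mpilecco

What's happening: swap the front and back halves of the string, then move the last character to the front.
"ccompile" → "pileccom" → "mpilecco".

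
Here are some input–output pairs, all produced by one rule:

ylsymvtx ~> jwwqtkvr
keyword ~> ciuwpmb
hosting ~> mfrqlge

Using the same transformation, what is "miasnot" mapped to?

Each output is the input with this applied: swap each adjacent pair of characters (1↔2, 3↔4, ...), then shift every letter 2 places backward in the alphabet (wrapping around).
On "miasnot": the first step gives "imsaont", and the second then gives "gkqymlr".

gkqymlr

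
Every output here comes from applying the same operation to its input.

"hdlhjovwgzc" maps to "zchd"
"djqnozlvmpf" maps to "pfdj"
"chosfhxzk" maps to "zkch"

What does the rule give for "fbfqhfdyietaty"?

The transformation: move the first 2 characters to the end (rotate left by 2), then keep only the last 4 characters.
Applying that to "fbfqhfdyietaty" gives "tyfb".
(Check on "djqnozlvmpf": → "qnozlvmpfdj" → "pfdj" ✓)

tyfb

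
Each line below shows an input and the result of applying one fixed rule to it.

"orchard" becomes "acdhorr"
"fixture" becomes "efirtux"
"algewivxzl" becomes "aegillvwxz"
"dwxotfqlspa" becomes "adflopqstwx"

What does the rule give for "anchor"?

What's happening: sort the characters into alphabetical order.
"anchor" → "achnor".

achnor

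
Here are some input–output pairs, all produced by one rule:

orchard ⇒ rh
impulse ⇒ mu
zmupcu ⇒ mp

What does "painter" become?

an

What's happening: keep every other character starting from the second (positions 2nd, 4th, 6th, ...), then delete the last character.
On "painter": the first step gives "ane", and the second then gives "an".
(Check on "orchard": → "rhr" → "rh" ✓)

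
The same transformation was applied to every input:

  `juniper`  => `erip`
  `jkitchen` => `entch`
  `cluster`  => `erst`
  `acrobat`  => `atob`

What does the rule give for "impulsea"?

What's happening: delete the first 3 characters, then move the last 2 characters to the front (rotate right by 2).
Applying both steps to "impulsea": "ulsea", then "eauls".

eauls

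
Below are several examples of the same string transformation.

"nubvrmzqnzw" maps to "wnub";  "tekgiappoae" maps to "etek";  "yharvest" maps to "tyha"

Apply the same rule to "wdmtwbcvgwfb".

bwdm

In each case the input is transformed by: move the first 3 characters to the end (rotate left by 3), then keep only the last 4 characters.
For "wdmtwbcvgwfb", step one produces "twbcvgwfbwdm"; step two turns that into "bwdm".
(Check on "nubvrmzqnzw": → "vrmzqnzwnub" → "wnub" ✓)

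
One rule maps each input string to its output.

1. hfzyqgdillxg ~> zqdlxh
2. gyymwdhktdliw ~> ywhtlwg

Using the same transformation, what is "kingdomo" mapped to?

ndmk

The pattern: keep every other character starting from the first (positions 1st, 3rd, 5th, ...), then move the first character to the end.
Applying both steps to "kingdomo": "kndm", then "ndmk".
(Check on "hfzyqgdillxg": → "hzqdlx" → "zqdlxh" ✓)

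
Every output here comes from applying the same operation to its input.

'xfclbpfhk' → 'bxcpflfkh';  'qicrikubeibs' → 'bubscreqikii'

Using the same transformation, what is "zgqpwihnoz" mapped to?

The transformation: sort the characters into alphabetical order, then take characters alternately from the front and the back (1st, last, 2nd, 2nd-last, ...).
Applying that to "zgqpwihnoz" gives "gzhziwnqop".

gzhziwnqop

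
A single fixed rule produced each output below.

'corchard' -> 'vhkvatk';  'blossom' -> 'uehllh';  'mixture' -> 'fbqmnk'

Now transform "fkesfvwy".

The rule is to shift every letter 7 places backward in the alphabet (wrapping around), then delete the last character.
Starting from "fkesfvwy": after the first operation, "ydxlyopr"; after the second, "ydxlyop".
(Check on "mixture": → "fbqmnkx" → "fbqmnk" ✓)

ydxlyop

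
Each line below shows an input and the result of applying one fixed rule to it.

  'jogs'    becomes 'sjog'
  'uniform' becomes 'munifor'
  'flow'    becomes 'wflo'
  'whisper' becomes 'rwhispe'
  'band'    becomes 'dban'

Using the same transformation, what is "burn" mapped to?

nbur

In each case the input is transformed by: move the last character to the front.
For "burn" the result is "nbur".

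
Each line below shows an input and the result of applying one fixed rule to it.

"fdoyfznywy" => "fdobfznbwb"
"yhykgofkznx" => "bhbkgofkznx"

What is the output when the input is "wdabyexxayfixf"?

The transformation: replace every "y" with "b".
On "wdabyexxayfixf" that produces "wdabbexxabfixf".

wdabbexxabfixf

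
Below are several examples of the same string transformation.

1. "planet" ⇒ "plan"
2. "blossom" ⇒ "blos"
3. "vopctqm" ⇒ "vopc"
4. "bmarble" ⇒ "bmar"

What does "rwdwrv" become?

The rule is to keep only the first 4 characters.
So "rwdwrv" becomes "rwdw".

rwdw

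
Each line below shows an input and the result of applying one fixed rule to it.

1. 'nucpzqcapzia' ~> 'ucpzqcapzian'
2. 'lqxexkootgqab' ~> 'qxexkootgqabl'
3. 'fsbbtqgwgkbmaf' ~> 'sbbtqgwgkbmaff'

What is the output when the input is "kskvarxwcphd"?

skvarxwcphdk

The transformation: move the first character to the end.
For "kskvarxwcphd" the result is "skvarxwcphdk".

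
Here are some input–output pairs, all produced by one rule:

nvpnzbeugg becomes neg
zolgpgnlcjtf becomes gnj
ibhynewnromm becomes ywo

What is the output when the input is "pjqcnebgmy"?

Rule — delete the first 3 characters, then keep one character in every 3, starting at position 1 (positions 1st, 4th, 7th, ...).
Doing the same to "pjqcnebgmy": "cby".

cby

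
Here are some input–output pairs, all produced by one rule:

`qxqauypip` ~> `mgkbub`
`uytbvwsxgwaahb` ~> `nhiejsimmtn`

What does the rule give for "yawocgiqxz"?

The rule is to delete the first 3 characters, then shift every letter 12 places forward in the alphabet (wrapping around).
Starting from "yawocgiqxz": after the first operation, "ocgiqxz"; after the second, "aosucjl".
(Check on "uytbvwsxgwaahb": → "bvwsxgwaahb" → "nhiejsimmtn" ✓)

aosucjl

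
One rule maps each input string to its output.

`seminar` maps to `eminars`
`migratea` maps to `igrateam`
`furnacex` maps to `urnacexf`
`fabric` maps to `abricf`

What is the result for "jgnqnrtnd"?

gnqnrtndj

Rule — move the first character to the end.
On "jgnqnrtnd" that produces "gnqnrtndj".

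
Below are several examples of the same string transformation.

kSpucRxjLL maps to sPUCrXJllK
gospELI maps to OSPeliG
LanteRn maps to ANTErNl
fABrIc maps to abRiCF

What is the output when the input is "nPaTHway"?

Each output is the input with this applied: move the first character to the end, then flip the case of every letter.
Working it through for "nPaTHway": intermediate "PaTHwayn", final "pAthWAYN".

pAthWAYN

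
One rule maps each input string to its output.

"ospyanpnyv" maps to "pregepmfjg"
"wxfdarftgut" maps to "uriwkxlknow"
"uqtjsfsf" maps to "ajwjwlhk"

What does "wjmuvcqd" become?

The pattern: move the first 3 characters to the end (rotate left by 3), then shift every letter 9 places backward in the alphabet (wrapping around).
"wjmuvcqd" → "lmthunad".
(Check on "uqtjsfsf": → "jsfsfuqt" → "ajwjwlhk" ✓)

lmthunad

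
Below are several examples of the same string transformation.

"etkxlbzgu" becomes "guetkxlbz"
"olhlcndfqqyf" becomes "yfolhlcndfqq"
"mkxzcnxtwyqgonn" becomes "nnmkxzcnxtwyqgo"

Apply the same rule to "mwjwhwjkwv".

Looking at the pairs, the operation is to move the last 2 characters to the front (rotate right by 2).
For "mwjwhwjkwv" the result is "wvmwjwhwjk".

wvmwjwhwjk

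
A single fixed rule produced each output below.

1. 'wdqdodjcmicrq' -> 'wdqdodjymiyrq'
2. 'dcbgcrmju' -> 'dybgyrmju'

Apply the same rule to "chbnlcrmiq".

yhbnlyrmiq

The rule is to replace every "c" with "y".
So "chbnlcrmiq" becomes "yhbnlyrmiq".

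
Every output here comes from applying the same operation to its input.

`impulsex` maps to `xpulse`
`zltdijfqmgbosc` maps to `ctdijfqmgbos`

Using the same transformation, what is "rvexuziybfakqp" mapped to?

pexuziybfakq

Rule — delete the first 2 characters, then move the last character to the front.
"rvexuziybfakqp" → "pexuziybfakq".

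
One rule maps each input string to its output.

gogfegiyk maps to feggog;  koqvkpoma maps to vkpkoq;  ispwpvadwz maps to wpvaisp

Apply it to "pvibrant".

Looking at the pairs, the operation is to delete the last 3 characters, then move the first 3 characters to the end (rotate left by 3).
"pvibrant" → "pvibr" → "brpvi".
(Check on "ispwpvadwz": → "ispwpva" → "wpvaisp" ✓)

brpvi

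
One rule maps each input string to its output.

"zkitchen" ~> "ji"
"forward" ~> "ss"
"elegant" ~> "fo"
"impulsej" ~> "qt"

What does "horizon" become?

Each output is the input with this applied: keep one character in every 3, starting at position 3 (positions 3rd, 6th, 9th, ...), then shift every letter 1 place forward in the alphabet (wrapping around).
Working it through for "horizon": intermediate "ro", final "sp".

sp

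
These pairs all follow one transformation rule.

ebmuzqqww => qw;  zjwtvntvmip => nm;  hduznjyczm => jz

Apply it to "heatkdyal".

The transformation: keep one character in every 3, starting at position 3 (positions 3rd, 6th, 9th, ...), then delete the first character.
Starting from "heatkdyal": after the first operation, "adl"; after the second, "dl".

dl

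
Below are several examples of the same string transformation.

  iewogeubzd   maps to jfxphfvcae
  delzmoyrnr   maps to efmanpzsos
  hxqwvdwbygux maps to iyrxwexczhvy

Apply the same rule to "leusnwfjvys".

mfvtoxgkwzt

Each output is the input with this applied: shift every letter 1 place forward in the alphabet (wrapping around).
Applying that to "leusnwfjvys" gives "mfvtoxgkwzt".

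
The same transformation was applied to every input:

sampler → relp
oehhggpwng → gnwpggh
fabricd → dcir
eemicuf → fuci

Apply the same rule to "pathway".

yawh

Looking at the pairs, the operation is to reverse the string, then delete the last 3 characters.
Starting from "pathway": after the first operation, "yawhtap"; after the second, "yawh".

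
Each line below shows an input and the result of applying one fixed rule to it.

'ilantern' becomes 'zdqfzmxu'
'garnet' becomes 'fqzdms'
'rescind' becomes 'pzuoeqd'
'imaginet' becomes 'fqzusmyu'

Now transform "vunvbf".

The rule is to shift every letter 12 places forward in the alphabet (wrapping around), then reverse the string.
Starting from "vunvbf": after the first operation, "hgzhnr"; after the second, "rnhzgh".
(Check on "imaginet": → "uymsuzqf" → "fqzusmyu" ✓)

rnhzgh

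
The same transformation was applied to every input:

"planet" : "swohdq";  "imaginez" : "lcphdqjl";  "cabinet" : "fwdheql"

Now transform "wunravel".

zoxhqyud

The transformation: take characters alternately from the front and the back (1st, last, 2nd, 2nd-last, ...), then shift every letter 3 places forward in the alphabet (wrapping around).
Starting from "wunravel": after the first operation, "wluenvra"; after the second, "zoxhqyud".
(Check on "cabinet": → "ctaebni" → "fwdheql" ✓)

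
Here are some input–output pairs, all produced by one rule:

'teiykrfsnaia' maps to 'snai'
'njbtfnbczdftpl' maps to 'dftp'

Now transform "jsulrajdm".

The transformation: move the last character to the front, then keep only the last 4 characters.
On "jsulrajdm": the first step gives "mjsulrajd", and the second then gives "rajd".

rajd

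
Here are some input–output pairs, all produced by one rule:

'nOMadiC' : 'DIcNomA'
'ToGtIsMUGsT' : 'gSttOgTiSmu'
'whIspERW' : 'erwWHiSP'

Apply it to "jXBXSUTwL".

tWlJxbxsu

Looking at the pairs, the operation is to move the last 3 characters to the front (rotate right by 3), then flip the case of every letter.
Starting from "jXBXSUTwL": after the first operation, "TwLjXBXSU"; after the second, "tWlJxbxsu".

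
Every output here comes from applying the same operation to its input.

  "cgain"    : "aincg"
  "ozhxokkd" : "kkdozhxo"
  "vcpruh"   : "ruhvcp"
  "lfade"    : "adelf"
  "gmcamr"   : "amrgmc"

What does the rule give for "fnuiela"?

The pattern: move the last 3 characters to the front (rotate right by 3).
Doing the same to "fnuiela": "elafnui".

elafnui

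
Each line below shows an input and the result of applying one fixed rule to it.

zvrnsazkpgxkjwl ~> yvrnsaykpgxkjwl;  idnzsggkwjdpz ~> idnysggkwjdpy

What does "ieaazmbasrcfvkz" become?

The transformation: replace every "z" with "y".
For "ieaazmbasrcfvkz" the result is "ieaaymbasrcfvky".

ieaaymbasrcfvky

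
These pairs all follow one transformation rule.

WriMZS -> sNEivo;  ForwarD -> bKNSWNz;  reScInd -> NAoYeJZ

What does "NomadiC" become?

jKIWZEy

The pattern: flip the case of every letter, then shift every letter 4 places backward in the alphabet (wrapping around).
On "NomadiC": the first step gives "nOMADIc", and the second then gives "jKIWZEy".
(Check on "WriMZS": → "wRImzs" → "sNEivo" ✓)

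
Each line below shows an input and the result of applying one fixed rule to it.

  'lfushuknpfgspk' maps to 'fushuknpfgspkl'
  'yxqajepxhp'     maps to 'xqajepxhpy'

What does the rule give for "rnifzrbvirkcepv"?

nifzrbvirkcepvr

In each case the input is transformed by: move the first character to the end.
For "rnifzrbvirkcepv" the result is "nifzrbvirkcepvr".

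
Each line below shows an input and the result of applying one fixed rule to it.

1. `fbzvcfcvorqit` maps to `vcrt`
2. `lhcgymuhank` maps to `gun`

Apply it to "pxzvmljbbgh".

vjg

Rule — keep one character in every 3, starting at position 1 (positions 1st, 4th, 7th, ...), then delete the first character.
Applying both steps to "pxzvmljbbgh": "pvjg", then "vjg".
(Check on "fbzvcfcvorqit": → "fvcrt" → "vcrt" ✓)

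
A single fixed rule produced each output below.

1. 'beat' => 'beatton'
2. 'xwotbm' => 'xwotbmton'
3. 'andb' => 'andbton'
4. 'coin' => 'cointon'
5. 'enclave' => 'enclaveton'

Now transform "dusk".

The pattern: append "ton".
So "dusk" becomes "duskton".

duskton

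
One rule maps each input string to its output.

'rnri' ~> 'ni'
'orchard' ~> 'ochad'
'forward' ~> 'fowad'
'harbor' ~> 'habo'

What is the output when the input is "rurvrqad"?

uvqad

Rule — remove every "r".
Doing the same to "rurvrqad": "uvqad".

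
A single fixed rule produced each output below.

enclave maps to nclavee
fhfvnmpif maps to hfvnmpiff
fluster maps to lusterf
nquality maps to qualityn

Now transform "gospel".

The pattern: move the first character to the end.
"gospel" → "ospelg".

ospelg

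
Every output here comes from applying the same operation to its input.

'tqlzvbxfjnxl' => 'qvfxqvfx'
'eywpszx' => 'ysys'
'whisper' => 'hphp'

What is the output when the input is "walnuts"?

Looking at the pairs, the operation is to keep one character in every 3, starting at position 2 (positions 2nd, 5th, 8th, ...), then write the whole string twice.
Applying both steps to "walnuts": "au", then "auau".
(Check on "tqlzvbxfjnxl": → "qvfx" → "qvfxqvfx" ✓)

auau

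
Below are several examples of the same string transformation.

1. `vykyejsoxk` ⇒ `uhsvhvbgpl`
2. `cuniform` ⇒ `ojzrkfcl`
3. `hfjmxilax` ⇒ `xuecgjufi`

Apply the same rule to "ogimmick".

The transformation: move the last 2 characters to the front (rotate right by 2), then shift every letter 3 places backward in the alphabet (wrapping around).
Starting from "ogimmick": after the first operation, "ckogimmi"; after the second, "zhldfjjf".

zhldfjjf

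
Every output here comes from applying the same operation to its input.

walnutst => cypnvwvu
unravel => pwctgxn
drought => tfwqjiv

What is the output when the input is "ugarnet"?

The transformation: swap each adjacent pair of characters (1↔2, 3↔4, ...), then shift every letter 2 places forward in the alphabet (wrapping around).
For "ugarnet", step one produces "guraent"; step two turns that into "iwtcgpv".

iwtcgpv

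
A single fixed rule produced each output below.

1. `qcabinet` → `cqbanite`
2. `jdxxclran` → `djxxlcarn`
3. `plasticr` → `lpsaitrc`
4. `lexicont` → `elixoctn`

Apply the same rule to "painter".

What's happening: swap each adjacent pair of characters (1↔2, 3↔4, ...).
Applying that to "painter" gives "apnietr".

apnietr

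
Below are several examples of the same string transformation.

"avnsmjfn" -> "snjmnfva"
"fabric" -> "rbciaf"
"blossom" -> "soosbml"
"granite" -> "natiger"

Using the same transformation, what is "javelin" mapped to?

The transformation: move the first 2 characters to the end (rotate left by 2), then swap each adjacent pair of characters (1↔2, 3↔4, ...).
Applying that to "javelin" gives "eviljna".
(Check on "avnsmjfn": → "nsmjfnav" → "snjmnfva" ✓)

eviljna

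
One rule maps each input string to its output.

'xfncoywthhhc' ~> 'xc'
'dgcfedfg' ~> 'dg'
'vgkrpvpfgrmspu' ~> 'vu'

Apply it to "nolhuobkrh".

nh

What's happening: take characters alternately from the front and the back (1st, last, 2nd, 2nd-last, ...), then keep only the first 2 characters.
"nolhuobkrh" → "nh".
(Check on "dgcfedfg": → "dggfcdfe" → "dg" ✓)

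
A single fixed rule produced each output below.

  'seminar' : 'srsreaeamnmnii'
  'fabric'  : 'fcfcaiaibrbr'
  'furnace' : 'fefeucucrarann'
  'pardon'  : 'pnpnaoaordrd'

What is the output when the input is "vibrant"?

Looking at the pairs, the operation is to double every character, then take characters alternately from the front and the back (1st, last, 2nd, 2nd-last, ...).
For "vibrant", step one produces "vviibbrraanntt"; step two turns that into "vtvtininbabarr".

vtvtininbabarr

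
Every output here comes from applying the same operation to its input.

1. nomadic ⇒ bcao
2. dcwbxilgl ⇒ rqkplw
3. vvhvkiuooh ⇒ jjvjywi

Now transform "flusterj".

tzigh

Each output is the input with this applied: shift every letter 12 places backward in the alphabet (wrapping around), then delete the last 3 characters.
"flusterj" → "tzighsfx" → "tzigh".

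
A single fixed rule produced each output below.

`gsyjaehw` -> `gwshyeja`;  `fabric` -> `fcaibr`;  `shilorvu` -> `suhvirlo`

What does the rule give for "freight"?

ftrhegi

What's happening: take characters alternately from the front and the back (1st, last, 2nd, 2nd-last, ...).
Doing the same to "freight": "ftrhegi".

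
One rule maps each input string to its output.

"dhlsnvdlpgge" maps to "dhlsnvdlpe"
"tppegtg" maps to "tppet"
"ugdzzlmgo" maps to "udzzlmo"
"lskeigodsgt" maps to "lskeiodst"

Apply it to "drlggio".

drlio

What's happening: remove every "g".
Applying that to "drlggio" gives "drlio".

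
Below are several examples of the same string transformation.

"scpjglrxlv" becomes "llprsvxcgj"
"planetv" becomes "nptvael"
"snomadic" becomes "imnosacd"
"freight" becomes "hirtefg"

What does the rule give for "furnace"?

fnruace

The rule is to sort the characters into alphabetical order, then move the first 3 characters to the end (rotate left by 3).
On "furnace": the first step gives "acefnru", and the second then gives "fnruace".
(Check on "planetv": → "aelnptv" → "nptvael" ✓)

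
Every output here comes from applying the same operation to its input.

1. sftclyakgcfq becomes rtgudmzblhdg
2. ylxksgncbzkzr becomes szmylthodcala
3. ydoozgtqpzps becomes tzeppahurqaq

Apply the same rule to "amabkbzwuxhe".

In each case the input is transformed by: shift every letter 1 place forward in the alphabet (wrapping around), then move the last character to the front.
Working it through for "amabkbzwuxhe": intermediate "bnbclcaxvyif", final "fbnbclcaxvyi".
(Check on "ylxksgncbzkzr": → "zmylthodcalas" → "szmylthodcala" ✓)

fbnbclcaxvyi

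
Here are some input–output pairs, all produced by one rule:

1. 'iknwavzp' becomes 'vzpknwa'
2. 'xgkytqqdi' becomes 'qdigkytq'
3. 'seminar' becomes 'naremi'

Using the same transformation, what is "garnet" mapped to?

The transformation: delete the first character, then move the last 3 characters to the front (rotate right by 3).
Doing the same to "garnet": "netar".
(Check on "seminar": → "eminar" → "naremi" ✓)

netar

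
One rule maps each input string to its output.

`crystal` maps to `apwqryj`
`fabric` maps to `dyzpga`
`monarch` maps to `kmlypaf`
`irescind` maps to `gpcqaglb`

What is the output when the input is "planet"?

The transformation: shift every letter 2 places backward in the alphabet (wrapping around).
On "planet" that produces "njylcr".

njylcr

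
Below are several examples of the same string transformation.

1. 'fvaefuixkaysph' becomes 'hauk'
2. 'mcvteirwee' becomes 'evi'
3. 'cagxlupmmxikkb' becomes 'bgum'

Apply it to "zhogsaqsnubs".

Each output is the input with this applied: move the last 3 characters to the front (rotate right by 3), then keep one character in every 3, starting at position 3 (positions 3rd, 6th, 9th, ...).
"zhogsaqsnubs" → "ubszhogsaqsn" → "soan".

soan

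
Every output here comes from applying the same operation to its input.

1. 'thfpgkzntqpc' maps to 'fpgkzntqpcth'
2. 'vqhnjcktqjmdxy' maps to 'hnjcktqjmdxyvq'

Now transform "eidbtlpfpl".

dbtlpfplei

The pattern: move the first 2 characters to the end (rotate left by 2).
On "eidbtlpfpl" that produces "dbtlpfplei".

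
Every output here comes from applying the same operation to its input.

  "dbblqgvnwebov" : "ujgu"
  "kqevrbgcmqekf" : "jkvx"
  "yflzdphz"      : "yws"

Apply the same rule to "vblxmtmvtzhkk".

ufoa

The rule is to shift every letter 7 places backward in the alphabet (wrapping around), then keep one character in every 3, starting at position 2 (positions 2nd, 5th, 8th, ...).
Working it through for "vblxmtmvtzhkk": intermediate "oueqfmfomsadd", final "ufoa".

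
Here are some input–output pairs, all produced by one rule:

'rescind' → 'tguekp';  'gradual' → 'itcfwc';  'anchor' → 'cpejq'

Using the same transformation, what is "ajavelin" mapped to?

Rule — delete the last character, then shift every letter 2 places forward in the alphabet (wrapping around).
Applying that to "ajavelin" gives "clcxgnk".

clcxgnk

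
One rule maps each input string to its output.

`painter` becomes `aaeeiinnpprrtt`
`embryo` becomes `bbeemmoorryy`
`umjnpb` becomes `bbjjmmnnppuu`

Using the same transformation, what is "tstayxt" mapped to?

What's happening: double every character, then sort the characters into alphabetical order.
"tstayxt" → "aassttttttxxyy".
(Check on "embryo": → "eemmbbrryyoo" → "bbeemmoorryy" ✓)

aassttttttxxyy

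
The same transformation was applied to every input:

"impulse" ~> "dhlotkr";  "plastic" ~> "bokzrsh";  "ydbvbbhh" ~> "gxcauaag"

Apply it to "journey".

What's happening: move the last character to the front, then shift every letter 1 place backward in the alphabet (wrapping around).
"journey" → "yjourne" → "xintqmd".

xintqmd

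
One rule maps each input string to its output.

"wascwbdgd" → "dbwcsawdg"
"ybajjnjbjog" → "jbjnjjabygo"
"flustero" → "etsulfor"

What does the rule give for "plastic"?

tsalpci

Each output is the input with this applied: reverse the string, then move the first 2 characters to the end (rotate left by 2).
On "plastic" that produces "tsalpci".
(Check on "flustero": → "oretsulf" → "etsulfor" ✓)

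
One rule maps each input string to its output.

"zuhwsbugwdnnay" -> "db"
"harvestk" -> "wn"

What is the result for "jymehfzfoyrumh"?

pk

The rule is to shift every letter 3 places forward in the alphabet (wrapping around), then keep only the last 2 characters.
So "jymehfzfoyrumh" becomes "pk".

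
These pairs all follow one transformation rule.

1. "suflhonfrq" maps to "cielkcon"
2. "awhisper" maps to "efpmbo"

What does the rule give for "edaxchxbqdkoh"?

Rule — delete the first 2 characters, then shift every letter 3 places backward in the alphabet (wrapping around).
For "edaxchxbqdkoh", step one produces "axchxbqdkoh"; step two turns that into "xuzeuynahle".

xuzeuynahle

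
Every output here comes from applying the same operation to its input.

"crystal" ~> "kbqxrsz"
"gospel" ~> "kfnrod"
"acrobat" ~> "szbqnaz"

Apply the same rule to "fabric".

bezaqh

In each case the input is transformed by: shift every letter 1 place backward in the alphabet (wrapping around), then move the last character to the front.
Starting from "fabric": after the first operation, "ezaqhb"; after the second, "bezaqh".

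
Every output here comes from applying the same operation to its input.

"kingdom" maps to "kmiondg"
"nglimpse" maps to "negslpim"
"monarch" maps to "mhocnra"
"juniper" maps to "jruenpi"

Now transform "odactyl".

Looking at the pairs, the operation is to take characters alternately from the front and the back (1st, last, 2nd, 2nd-last, ...).
Applying that to "odactyl" gives "oldyatc".

oldyatc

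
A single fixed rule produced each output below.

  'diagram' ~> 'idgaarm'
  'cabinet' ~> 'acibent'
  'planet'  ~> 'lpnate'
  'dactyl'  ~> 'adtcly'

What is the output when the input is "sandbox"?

Looking at the pairs, the operation is to swap each adjacent pair of characters (1↔2, 3↔4, ...).
On "sandbox" that produces "asdnobx".

asdnobx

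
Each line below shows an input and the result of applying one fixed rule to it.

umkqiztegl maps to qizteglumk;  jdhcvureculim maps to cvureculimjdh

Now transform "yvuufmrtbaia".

In each case the input is transformed by: move the first 3 characters to the end (rotate left by 3).
On "yvuufmrtbaia" that produces "ufmrtbaiayvu".

ufmrtbaiayvu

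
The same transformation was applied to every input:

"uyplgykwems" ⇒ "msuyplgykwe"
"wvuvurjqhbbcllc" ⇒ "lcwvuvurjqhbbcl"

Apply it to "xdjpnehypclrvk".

vkxdjpnehypclr

Looking at the pairs, the operation is to move the last 2 characters to the front (rotate right by 2).
Applying that to "xdjpnehypclrvk" gives "vkxdjpnehypclr".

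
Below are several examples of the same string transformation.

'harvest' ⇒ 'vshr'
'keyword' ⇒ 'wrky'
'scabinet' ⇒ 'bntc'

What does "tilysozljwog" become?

yolwgi

The rule is to move the first 3 characters to the end (rotate left by 3), then keep every other character starting from the first (positions 1st, 3rd, 5th, ...).
For "tilysozljwog", step one produces "ysozljwogtil"; step two turns that into "yolwgi".
(Check on "harvest": → "vesthar" → "vshr" ✓)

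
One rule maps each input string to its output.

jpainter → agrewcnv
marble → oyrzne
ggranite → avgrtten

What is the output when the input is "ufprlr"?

eyehsc

Each output is the input with this applied: shift every letter 13 places forward in the alphabet (wrapping around) — i.e. ROT13, then swap the front and back halves of the string.
Starting from "ufprlr": after the first operation, "hsceye"; after the second, "eyehsc".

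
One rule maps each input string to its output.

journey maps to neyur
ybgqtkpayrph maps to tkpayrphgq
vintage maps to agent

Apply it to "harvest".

estrv

The transformation: delete the first 2 characters, then move the first 2 characters to the end (rotate left by 2).
Applying both steps to "harvest": "rvest", then "estrv".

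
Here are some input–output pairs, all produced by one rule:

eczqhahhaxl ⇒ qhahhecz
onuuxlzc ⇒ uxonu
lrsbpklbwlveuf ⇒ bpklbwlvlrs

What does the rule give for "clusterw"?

In each case the input is transformed by: delete the last 3 characters, then move the first 3 characters to the end (rotate left by 3).
So "clusterw" becomes "stclu".

stclu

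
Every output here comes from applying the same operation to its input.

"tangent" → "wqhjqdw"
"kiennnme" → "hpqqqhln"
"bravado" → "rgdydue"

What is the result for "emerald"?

The rule is to reverse the string, then shift every letter 3 places forward in the alphabet (wrapping around).
"emerald" → "dlareme" → "goduhph".

goduhph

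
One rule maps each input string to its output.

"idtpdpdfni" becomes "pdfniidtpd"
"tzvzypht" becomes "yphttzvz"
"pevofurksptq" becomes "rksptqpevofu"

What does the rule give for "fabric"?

ricfab

Each output is the input with this applied: swap the front and back halves of the string.
For "fabric" the result is "ricfab".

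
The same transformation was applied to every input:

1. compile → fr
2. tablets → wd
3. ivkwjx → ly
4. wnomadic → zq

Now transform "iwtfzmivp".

Looking at the pairs, the operation is to shift every letter 3 places forward in the alphabet (wrapping around), then keep only the first 2 characters.
Applying both steps to "iwtfzmivp": "lzwicplys", then "lz".
(Check on "ivkwjx": → "lynzma" → "ly" ✓)

lz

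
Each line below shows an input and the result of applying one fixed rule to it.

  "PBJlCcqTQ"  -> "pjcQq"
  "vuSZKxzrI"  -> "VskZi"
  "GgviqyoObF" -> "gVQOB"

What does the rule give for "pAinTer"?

The rule is to keep every other character starting from the first (positions 1st, 3rd, 5th, ...), then flip the case of every letter.
Starting from "pAinTer": after the first operation, "piTr"; after the second, "PItR".

PItR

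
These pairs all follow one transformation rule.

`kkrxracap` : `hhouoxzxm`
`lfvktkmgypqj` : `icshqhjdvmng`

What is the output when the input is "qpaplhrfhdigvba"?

The transformation: shift every letter 3 places backward in the alphabet (wrapping around).
For "qpaplhrfhdigvba" the result is "nmxmieoceafdsyx".

nmxmieoceafdsyx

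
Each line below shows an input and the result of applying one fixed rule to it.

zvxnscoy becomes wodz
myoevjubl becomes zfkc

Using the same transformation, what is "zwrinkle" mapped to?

The rule is to keep every other character starting from the second (positions 2nd, 4th, 6th, ...), then shift every letter 1 place forward in the alphabet (wrapping around).
Doing the same to "zwrinkle": "xjlf".

xjlf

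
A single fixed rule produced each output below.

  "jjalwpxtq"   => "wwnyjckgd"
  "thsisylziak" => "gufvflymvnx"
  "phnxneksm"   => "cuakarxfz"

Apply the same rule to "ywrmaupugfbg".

In each case the input is transformed by: shift every letter 13 places forward in the alphabet (wrapping around) — i.e. ROT13.
Applying that to "ywrmaupugfbg" gives "ljeznhchtsot".

ljeznhchtsot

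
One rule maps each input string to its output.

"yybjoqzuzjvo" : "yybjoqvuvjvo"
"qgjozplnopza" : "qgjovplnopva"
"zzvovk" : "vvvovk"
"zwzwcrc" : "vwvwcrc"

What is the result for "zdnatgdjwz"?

The transformation: replace every "z" with "v".
On "zdnatgdjwz" that produces "vdnatgdjwv".

vdnatgdjwv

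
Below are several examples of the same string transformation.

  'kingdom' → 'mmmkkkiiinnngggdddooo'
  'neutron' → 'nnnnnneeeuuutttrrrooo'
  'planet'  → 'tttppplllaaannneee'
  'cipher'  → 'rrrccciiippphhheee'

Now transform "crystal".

In each case the input is transformed by: move the last character to the front, then repeat every character 3 times.
For "crystal", step one produces "lcrysta"; step two turns that into "lllcccrrryyyssstttaaa".

lllcccrrryyyssstttaaa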